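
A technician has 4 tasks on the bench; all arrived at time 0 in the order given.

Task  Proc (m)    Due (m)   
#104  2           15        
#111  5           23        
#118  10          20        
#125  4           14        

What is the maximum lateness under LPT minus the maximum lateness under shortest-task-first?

LPT (decreasing processing time): #118 #111 #125 #104.
#118: 0→10, due 20, lateness -10
#111: 10→15, due 23, lateness -8
#125: 15→19, due 14, lateness 5
#104: 19→21, due 15, lateness 6
Maximum = 6.
SPT (increasing processing time): #104 #125 #111 #118.
#104: 0→2, due 15, lateness -13
#125: 2→6, due 14, lateness -8
#111: 6→11, due 23, lateness -12
#118: 11→21, due 20, lateness 1
Maximum = 1.
Difference = 6 − 1 = 5.

5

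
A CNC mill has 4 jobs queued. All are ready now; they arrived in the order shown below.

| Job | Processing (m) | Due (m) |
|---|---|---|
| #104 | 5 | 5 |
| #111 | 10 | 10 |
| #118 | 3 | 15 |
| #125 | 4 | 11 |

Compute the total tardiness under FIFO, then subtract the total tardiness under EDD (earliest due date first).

-1

FIFO (arrival order): #104 #111 #118 #125.
#104: 0→5, due 5, tardiness 0
#111: 5→15, due 10, tardiness 5
#118: 15→18, due 15, tardiness 3
#125: 18→22, due 11, tardiness 11
Sum = 0+5+3+11 = 19.
EDD (increasing due date): #104 #111 #125 #118.
#104: 0→5, due 5, tardiness 0
#111: 5→15, due 10, tardiness 5
#125: 15→19, due 11, tardiness 8
#118: 19→22, due 15, tardiness 7
Sum = 0+5+8+7 = 20.
Difference = 19 − 20 = -1.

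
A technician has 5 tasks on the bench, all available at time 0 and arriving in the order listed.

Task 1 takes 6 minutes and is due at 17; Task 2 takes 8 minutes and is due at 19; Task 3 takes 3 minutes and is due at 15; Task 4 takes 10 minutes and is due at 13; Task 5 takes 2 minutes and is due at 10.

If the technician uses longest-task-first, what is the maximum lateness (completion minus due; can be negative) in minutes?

19

LPT (decreasing processing time): Task 4 Task 2 Task 1 Task 3 Task 5.
Task 4: 0→10, due 13, lateness -3
Task 2: 10→18, due 19, lateness -1
Task 1: 18→24, due 17, lateness 7
Task 3: 24→27, due 15, lateness 12
Task 5: 27→29, due 10, lateness 19
Maximum = 19.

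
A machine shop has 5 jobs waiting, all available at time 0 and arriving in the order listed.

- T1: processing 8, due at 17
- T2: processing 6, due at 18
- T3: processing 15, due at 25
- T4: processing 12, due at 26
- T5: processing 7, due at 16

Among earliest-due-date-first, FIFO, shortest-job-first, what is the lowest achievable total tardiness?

EDD (increasing due date): T5 T1 T2 T3 T4.
T5: 0→7, due 16, tardiness 0
T1: 7→15, due 17, tardiness 0
T2: 15→21, due 18, tardiness 3
T3: 21→36, due 25, tardiness 11
T4: 36→48, due 26, tardiness 22
Sum = 0+0+3+11+22 = 36.
FIFO (arrival order): T1 T2 T3 T4 T5.
T1: 0→8, due 17, tardiness 0
T2: 8→14, due 18, tardiness 0
T3: 14→29, due 25, tardiness 4
T4: 29→41, due 26, tardiness 15
T5: 41→48, due 16, tardiness 32
Sum = 0+0+4+15+32 = 51.
SPT (increasing processing time): T2 T5 T1 T4 T3.
T2: 0→6, due 18, tardiness 0
T5: 6→13, due 16, tardiness 0
T1: 13→21, due 17, tardiness 4
T4: 21→33, due 26, tardiness 7
T3: 33→48, due 25, tardiness 23
Sum = 0+0+4+7+23 = 34.
EDD 36, FIFO 51, SPT 34 → minimum 34.

34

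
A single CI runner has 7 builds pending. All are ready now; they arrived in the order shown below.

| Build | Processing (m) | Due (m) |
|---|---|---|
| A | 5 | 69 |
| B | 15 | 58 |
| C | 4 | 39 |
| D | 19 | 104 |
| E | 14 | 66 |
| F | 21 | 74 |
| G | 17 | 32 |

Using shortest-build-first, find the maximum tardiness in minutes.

23

SPT (increasing processing time): C A E B G D F.
C: 0→4, due 39, tardiness 0
A: 4→9, due 69, tardiness 0
E: 9→23, due 66, tardiness 0
B: 23→38, due 58, tardiness 0
G: 38→55, due 32, tardiness 23
D: 55→74, due 104, tardiness 0
F: 74→95, due 74, tardiness 21
Maximum = 23.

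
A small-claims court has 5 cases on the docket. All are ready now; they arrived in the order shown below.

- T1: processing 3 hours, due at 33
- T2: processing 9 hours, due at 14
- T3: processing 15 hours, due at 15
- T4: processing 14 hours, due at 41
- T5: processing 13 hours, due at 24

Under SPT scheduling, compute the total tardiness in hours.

40

SPT (increasing processing time): T1 T2 T5 T4 T3.
T1: 0→3, due 33, tardiness 0
T2: 3→12, due 14, tardiness 0
T5: 12→25, due 24, tardiness 1
T4: 25→39, due 41, tardiness 0
T3: 39→54, due 15, tardiness 39
Sum = 0+0+1+0+39 = 40.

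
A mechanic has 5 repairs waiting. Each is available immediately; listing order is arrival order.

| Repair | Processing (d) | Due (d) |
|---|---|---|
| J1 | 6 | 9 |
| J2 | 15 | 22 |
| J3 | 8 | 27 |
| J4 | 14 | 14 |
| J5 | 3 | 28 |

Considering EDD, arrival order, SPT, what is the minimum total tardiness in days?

41

EDD (increasing due date): J1 J4 J2 J3 J5.
J1: 0→6, due 9, tardiness 0
J4: 6→20, due 14, tardiness 6
J2: 20→35, due 22, tardiness 13
J3: 35→43, due 27, tardiness 16
J5: 43→46, due 28, tardiness 18
Sum = 0+6+13+16+18 = 53.
FIFO (arrival order): J1 J2 J3 J4 J5.
J1: 0→6, due 9, tardiness 0
J2: 6→21, due 22, tardiness 0
J3: 21→29, due 27, tardiness 2
J4: 29→43, due 14, tardiness 29
J5: 43→46, due 28, tardiness 18
Sum = 0+0+2+29+18 = 49.
SPT (increasing processing time): J5 J1 J3 J4 J2.
J5: 0→3, due 28, tardiness 0
J1: 3→9, due 9, tardiness 0
J3: 9→17, due 27, tardiness 0
J4: 17→31, due 14, tardiness 17
J2: 31→46, due 22, tardiness 24
Sum = 0+0+0+17+24 = 41.
EDD 53, FIFO 49, SPT 41 → minimum 41.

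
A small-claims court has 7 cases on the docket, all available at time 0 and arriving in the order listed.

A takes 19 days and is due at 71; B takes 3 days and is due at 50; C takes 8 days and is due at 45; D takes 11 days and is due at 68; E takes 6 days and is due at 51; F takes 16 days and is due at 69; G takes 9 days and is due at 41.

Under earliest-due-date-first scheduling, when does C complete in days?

17

EDD (increasing due date): G C B E D F A.
G: 0→9
C: 9→17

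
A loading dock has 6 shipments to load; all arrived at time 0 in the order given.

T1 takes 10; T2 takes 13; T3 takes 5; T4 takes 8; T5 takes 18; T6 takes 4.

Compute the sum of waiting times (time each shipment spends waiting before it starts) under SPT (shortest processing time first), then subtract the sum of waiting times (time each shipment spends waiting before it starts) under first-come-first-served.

SPT (increasing processing time): T6 T3 T4 T1 T2 T5.
T6: waits 0, runs 0→4
T3: waits 4, runs 4→9
T4: waits 9, runs 9→17
T1: waits 17, runs 17→27
T2: waits 27, runs 27→40
T5: waits 40, runs 40→58
Sum = 0+4+9+17+27+40 = 97.
FIFO (arrival order): T1 T2 T3 T4 T5 T6.
T1: waits 0, runs 0→10
T2: waits 10, runs 10→23
T3: waits 23, runs 23→28
T4: waits 28, runs 28→36
T5: waits 36, runs 36→54
T6: waits 54, runs 54→58
Sum = 0+10+23+28+36+54 = 151.
Difference = 97 − 151 = -54.

-54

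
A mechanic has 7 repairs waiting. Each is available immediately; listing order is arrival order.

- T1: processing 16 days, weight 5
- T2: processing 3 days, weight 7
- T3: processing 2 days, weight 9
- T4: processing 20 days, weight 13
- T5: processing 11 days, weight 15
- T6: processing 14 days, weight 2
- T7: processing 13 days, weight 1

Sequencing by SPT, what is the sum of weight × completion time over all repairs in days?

SPT (increasing processing time): T3 T2 T5 T7 T6 T1 T4.
T3: finishes 2, weight 9, w·C = 18
T2: finishes 5, weight 7, w·C = 35
T5: finishes 16, weight 15, w·C = 240
T7: finishes 29, weight 1, w·C = 29
T6: finishes 43, weight 2, w·C = 86
T1: finishes 59, weight 5, w·C = 295
T4: finishes 79, weight 13, w·C = 1027
Sum = 18+35+240+29+86+295+1027 = 1730.

1730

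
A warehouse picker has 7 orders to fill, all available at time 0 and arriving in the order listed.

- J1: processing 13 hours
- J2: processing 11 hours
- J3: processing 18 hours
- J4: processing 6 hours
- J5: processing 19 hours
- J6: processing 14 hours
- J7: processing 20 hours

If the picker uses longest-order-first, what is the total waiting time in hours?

LPT (decreasing processing time): J7 J5 J3 J6 J1 J2 J4.
J7: waits 0, runs 0→20
J5: waits 20, runs 20→39
J3: waits 39, runs 39→57
J6: waits 57, runs 57→71
J1: waits 71, runs 71→84
J2: waits 84, runs 84→95
J4: waits 95, runs 95→101
Sum = 0+20+39+57+71+84+95 = 366.

366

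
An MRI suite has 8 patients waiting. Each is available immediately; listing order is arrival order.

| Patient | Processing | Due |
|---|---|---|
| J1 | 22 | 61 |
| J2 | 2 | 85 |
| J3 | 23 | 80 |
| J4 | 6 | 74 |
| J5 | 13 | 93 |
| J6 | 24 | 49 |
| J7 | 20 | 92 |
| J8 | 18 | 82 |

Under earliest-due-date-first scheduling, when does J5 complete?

EDD (increasing due date): J6 J1 J4 J3 J8 J2 J7 J5.
J6: 0→24
J1: 24→46
J4: 46→52
J3: 52→75
J8: 75→93
J2: 93→95
J7: 95→115
J5: 115→128

128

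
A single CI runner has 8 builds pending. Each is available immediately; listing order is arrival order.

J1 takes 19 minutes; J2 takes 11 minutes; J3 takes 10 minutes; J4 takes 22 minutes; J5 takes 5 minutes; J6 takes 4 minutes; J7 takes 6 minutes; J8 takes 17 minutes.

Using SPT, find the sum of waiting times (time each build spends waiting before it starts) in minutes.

SPT (increasing processing time): J6 J5 J7 J3 J2 J8 J1 J4.
J6: waits 0, runs 0→4
J5: waits 4, runs 4→9
J7: waits 9, runs 9→15
J3: waits 15, runs 15→25
J2: waits 25, runs 25→36
J8: waits 36, runs 36→53
J1: waits 53, runs 53→72
J4: waits 72, runs 72→94
Sum = 0+4+9+15+25+36+53+72 = 214.

214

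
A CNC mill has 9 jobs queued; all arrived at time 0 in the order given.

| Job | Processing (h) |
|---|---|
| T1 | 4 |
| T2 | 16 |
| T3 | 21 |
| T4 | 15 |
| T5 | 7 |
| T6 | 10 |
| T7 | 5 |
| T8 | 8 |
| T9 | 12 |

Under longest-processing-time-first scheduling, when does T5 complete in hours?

LPT (decreasing processing time): T3 T2 T4 T9 T6 T8 T5 T7 T1.
T3: 0→21
T2: 21→37
T4: 37→52
T9: 52→64
T6: 64→74
T8: 74→82
T5: 82→89

89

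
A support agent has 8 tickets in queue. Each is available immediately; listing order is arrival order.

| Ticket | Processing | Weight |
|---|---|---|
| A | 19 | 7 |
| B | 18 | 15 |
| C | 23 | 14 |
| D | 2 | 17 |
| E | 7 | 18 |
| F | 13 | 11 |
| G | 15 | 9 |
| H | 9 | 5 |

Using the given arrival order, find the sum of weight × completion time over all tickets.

6129

FIFO (arrival order): A B C D E F G H.
A: finishes 19, weight 7, w·C = 133
B: finishes 37, weight 15, w·C = 555
C: finishes 60, weight 14, w·C = 840
D: finishes 62, weight 17, w·C = 1054
E: finishes 69, weight 18, w·C = 1242
F: finishes 82, weight 11, w·C = 902
G: finishes 97, weight 9, w·C = 873
H: finishes 106, weight 5, w·C = 530
Sum = 133+555+840+1054+1242+902+873+530 = 6129.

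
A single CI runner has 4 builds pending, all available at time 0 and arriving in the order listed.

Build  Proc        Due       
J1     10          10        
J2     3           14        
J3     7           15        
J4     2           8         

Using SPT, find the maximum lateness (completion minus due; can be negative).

12

SPT (increasing processing time): J4 J2 J3 J1.
J4: 0→2, due 8, lateness -6
J2: 2→5, due 14, lateness -9
J3: 5→12, due 15, lateness -3
J1: 12→22, due 10, lateness 12
Maximum = 12.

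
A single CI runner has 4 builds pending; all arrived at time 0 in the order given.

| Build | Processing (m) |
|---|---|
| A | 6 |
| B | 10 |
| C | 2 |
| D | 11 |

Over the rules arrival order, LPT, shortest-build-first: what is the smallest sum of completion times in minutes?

FIFO (arrival order): A B C D.
A: 0→6
B: 6→16
C: 16→18
D: 18→29
Sum = 6+16+18+29 = 69.
LPT (decreasing processing time): D B A C.
D: 0→11
B: 11→21
A: 21→27
C: 27→29
Sum = 11+21+27+29 = 88.
SPT (increasing processing time): C A B D.
C: 0→2
A: 2→8
B: 8→18
D: 18→29
Sum = 2+8+18+29 = 57.
FIFO 69, LPT 88, SPT 57 → minimum 57.

57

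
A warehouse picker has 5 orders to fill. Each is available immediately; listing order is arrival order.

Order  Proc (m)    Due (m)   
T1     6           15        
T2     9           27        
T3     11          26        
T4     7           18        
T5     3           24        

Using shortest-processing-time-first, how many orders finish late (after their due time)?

SPT (increasing processing time): T5 T1 T4 T2 T3.
T5: 0→3, due 24, tardiness 0
T1: 3→9, due 15, tardiness 0
T4: 9→16, due 18, tardiness 0
T2: 16→25, due 27, tardiness 0
T3: 25→36, due 26, tardiness 10
Late orders: 1.

1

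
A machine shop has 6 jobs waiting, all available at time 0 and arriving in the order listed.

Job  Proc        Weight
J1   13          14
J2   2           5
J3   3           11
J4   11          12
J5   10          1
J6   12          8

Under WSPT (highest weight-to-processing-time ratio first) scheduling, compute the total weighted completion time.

WSPT (decreasing weight/processing-time ratio): J3 J2 J4 J1 J6 J5.
J3: finishes 3, weight 11, w·C = 33
J2: finishes 5, weight 5, w·C = 25
J4: finishes 16, weight 12, w·C = 192
J1: finishes 29, weight 14, w·C = 406
J6: finishes 41, weight 8, w·C = 328
J5: finishes 51, weight 1, w·C = 51
Sum = 33+25+192+406+328+51 = 1035.

1035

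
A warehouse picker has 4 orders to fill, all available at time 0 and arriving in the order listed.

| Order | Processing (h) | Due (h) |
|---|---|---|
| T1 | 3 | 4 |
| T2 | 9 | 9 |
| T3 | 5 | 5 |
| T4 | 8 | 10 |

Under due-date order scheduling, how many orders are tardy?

3

EDD (increasing due date): T1 T3 T2 T4.
T1: 0→3, due 4, tardiness 0
T3: 3→8, due 5, tardiness 3
T2: 8→17, due 9, tardiness 8
T4: 17→25, due 10, tardiness 15
Late orders: 3.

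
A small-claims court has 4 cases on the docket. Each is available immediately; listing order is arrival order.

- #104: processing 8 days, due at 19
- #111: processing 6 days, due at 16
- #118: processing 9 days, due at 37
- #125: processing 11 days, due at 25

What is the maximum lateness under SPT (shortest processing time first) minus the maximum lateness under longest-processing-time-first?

SPT (increasing processing time): #111 #104 #118 #125.
#111: 0→6, due 16, lateness -10
#104: 6→14, due 19, lateness -5
#118: 14→23, due 37, lateness -14
#125: 23→34, due 25, lateness 9
Maximum = 9.
LPT (decreasing processing time): #125 #118 #104 #111.
#125: 0→11, due 25, lateness -14
#118: 11→20, due 37, lateness -17
#104: 20→28, due 19, lateness 9
#111: 28→34, due 16, lateness 18
Maximum = 18.
Difference = 9 − 18 = -9.

-9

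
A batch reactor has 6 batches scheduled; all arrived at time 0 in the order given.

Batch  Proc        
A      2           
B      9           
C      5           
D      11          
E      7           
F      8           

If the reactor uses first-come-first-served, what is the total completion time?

132

FIFO (arrival order): A B C D E F.
A: 0→2
B: 2→11
C: 11→16
D: 16→27
E: 27→34
F: 34→42
Sum = 2+11+16+27+34+42 = 132.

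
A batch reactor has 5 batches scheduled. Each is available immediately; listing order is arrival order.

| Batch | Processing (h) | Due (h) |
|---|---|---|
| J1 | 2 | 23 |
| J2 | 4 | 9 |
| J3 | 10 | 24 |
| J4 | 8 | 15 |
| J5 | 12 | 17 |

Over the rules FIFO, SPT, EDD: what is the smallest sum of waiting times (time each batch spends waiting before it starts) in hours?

46

FIFO (arrival order): J1 J2 J3 J4 J5.
J1: waits 0, runs 0→2
J2: waits 2, runs 2→6
J3: waits 6, runs 6→16
J4: waits 16, runs 16→24
J5: waits 24, runs 24→36
Sum = 0+2+6+16+24 = 48.
SPT (increasing processing time): J1 J2 J4 J3 J5.
J1: waits 0, runs 0→2
J2: waits 2, runs 2→6
J4: waits 6, runs 6→14
J3: waits 14, runs 14→24
J5: waits 24, runs 24→36
Sum = 0+2+6+14+24 = 46.
EDD (increasing due date): J2 J4 J5 J1 J3.
J2: waits 0, runs 0→4
J4: waits 4, runs 4→12
J5: waits 12, runs 12→24
J1: waits 24, runs 24→26
J3: waits 26, runs 26→36
Sum = 0+4+12+24+26 = 66.
FIFO 48, SPT 46, EDD 66 → minimum 46.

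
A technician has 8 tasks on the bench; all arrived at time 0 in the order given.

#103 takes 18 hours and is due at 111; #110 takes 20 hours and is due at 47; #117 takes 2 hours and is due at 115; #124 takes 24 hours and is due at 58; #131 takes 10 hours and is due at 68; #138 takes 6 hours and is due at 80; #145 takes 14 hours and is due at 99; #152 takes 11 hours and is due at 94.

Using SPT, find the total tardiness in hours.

81

SPT (increasing processing time): #117 #138 #131 #152 #145 #103 #110 #124.
#117: 0→2, due 115, tardiness 0
#138: 2→8, due 80, tardiness 0
#131: 8→18, due 68, tardiness 0
#152: 18→29, due 94, tardiness 0
#145: 29→43, due 99, tardiness 0
#103: 43→61, due 111, tardiness 0
#110: 61→81, due 47, tardiness 34
#124: 81→105, due 58, tardiness 47
Sum = 0+0+0+0+0+0+34+47 = 81.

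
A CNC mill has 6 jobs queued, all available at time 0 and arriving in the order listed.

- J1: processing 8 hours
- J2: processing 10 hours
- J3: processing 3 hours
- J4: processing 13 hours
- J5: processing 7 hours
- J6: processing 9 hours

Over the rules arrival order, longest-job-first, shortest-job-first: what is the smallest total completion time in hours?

FIFO (arrival order): J1 J2 J3 J4 J5 J6.
J1: 0→8
J2: 8→18
J3: 18→21
J4: 21→34
J5: 34→41
J6: 41→50
Sum = 8+18+21+34+41+50 = 172.
LPT (decreasing processing time): J4 J2 J6 J1 J5 J3.
J4: 0→13
J2: 13→23
J6: 23→32
J1: 32→40
J5: 40→47
J3: 47→50
Sum = 13+23+32+40+47+50 = 205.
SPT (increasing processing time): J3 J5 J1 J6 J2 J4.
J3: 0→3
J5: 3→10
J1: 10→18
J6: 18→27
J2: 27→37
J4: 37→50
Sum = 3+10+18+27+37+50 = 145.
FIFO 172, LPT 205, SPT 145 → minimum 145.

145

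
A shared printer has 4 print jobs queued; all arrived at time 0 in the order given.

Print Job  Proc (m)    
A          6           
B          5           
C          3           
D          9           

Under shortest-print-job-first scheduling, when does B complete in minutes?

SPT (increasing processing time): C B A D.
C: 0→3
B: 3→8

8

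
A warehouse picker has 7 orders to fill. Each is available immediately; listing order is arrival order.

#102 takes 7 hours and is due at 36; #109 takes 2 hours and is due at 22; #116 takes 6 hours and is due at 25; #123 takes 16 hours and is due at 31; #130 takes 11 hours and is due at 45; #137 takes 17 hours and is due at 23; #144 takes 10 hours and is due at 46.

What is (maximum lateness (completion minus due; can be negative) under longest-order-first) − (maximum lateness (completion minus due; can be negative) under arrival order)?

LPT (decreasing processing time): #137 #123 #130 #144 #102 #116 #109.
#137: 0→17, due 23, lateness -6
#123: 17→33, due 31, lateness 2
#130: 33→44, due 45, lateness -1
#144: 44→54, due 46, lateness 8
#102: 54→61, due 36, lateness 25
#116: 61→67, due 25, lateness 42
#109: 67→69, due 22, lateness 47
Maximum = 47.
FIFO (arrival order): #102 #109 #116 #123 #130 #137 #144.
#102: 0→7, due 36, lateness -29
#109: 7→9, due 22, lateness -13
#116: 9→15, due 25, lateness -10
#123: 15→31, due 31, lateness 0
#130: 31→42, due 45, lateness -3
#137: 42→59, due 23, lateness 36
#144: 59→69, due 46, lateness 23
Maximum = 36.
Difference = 47 − 36 = 11.

11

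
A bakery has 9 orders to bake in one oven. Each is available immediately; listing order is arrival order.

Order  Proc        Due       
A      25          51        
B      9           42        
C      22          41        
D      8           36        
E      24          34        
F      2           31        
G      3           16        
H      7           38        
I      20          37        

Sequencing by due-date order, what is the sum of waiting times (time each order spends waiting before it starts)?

EDD (increasing due date): G F E D I H C B A.
G: waits 0, runs 0→3
F: waits 3, runs 3→5
E: waits 5, runs 5→29
D: waits 29, runs 29→37
I: waits 37, runs 37→57
H: waits 57, runs 57→64
C: waits 64, runs 64→86
B: waits 86, runs 86→95
A: waits 95, runs 95→120
Sum = 0+3+5+29+37+57+64+86+95 = 376.

376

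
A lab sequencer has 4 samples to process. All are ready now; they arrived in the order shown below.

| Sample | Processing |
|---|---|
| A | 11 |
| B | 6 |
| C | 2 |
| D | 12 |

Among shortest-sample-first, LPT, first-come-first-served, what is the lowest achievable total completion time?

60

SPT (increasing processing time): C B A D.
C: 0→2
B: 2→8
A: 8→19
D: 19→31
Sum = 2+8+19+31 = 60.
LPT (decreasing processing time): D A B C.
D: 0→12
A: 12→23
B: 23→29
C: 29→31
Sum = 12+23+29+31 = 95.
FIFO (arrival order): A B C D.
A: 0→11
B: 11→17
C: 17→19
D: 19→31
Sum = 11+17+19+31 = 78.
SPT 60, LPT 95, FIFO 78 → minimum 60.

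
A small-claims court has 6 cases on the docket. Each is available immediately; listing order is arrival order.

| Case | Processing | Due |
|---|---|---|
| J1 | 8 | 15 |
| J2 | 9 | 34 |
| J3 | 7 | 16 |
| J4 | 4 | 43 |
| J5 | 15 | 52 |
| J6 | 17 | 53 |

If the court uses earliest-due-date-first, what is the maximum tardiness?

7

EDD (increasing due date): J1 J3 J2 J4 J5 J6.
J1: 0→8, due 15, tardiness 0
J3: 8→15, due 16, tardiness 0
J2: 15→24, due 34, tardiness 0
J4: 24→28, due 43, tardiness 0
J5: 28→43, due 52, tardiness 0
J6: 43→60, due 53, tardiness 7
Maximum = 7.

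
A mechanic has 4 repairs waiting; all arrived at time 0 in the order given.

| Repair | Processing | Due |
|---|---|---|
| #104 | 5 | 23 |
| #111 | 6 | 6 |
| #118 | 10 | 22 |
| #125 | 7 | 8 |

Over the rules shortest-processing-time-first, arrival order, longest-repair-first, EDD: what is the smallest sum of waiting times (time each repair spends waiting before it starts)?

34

SPT (increasing processing time): #104 #111 #125 #118.
#104: waits 0, runs 0→5
#111: waits 5, runs 5→11
#125: waits 11, runs 11→18
#118: waits 18, runs 18→28
Sum = 0+5+11+18 = 34.
FIFO (arrival order): #104 #111 #118 #125.
#104: waits 0, runs 0→5
#111: waits 5, runs 5→11
#118: waits 11, runs 11→21
#125: waits 21, runs 21→28
Sum = 0+5+11+21 = 37.
LPT (decreasing processing time): #118 #125 #111 #104.
#118: waits 0, runs 0→10
#125: waits 10, runs 10→17
#111: waits 17, runs 17→23
#104: waits 23, runs 23→28
Sum = 0+10+17+23 = 50.
EDD (increasing due date): #111 #125 #118 #104.
#111: waits 0, runs 0→6
#125: waits 6, runs 6→13
#118: waits 13, runs 13→23
#104: waits 23, runs 23→28
Sum = 0+6+13+23 = 42.
SPT 34, FIFO 37, LPT 50, EDD 42 → minimum 34.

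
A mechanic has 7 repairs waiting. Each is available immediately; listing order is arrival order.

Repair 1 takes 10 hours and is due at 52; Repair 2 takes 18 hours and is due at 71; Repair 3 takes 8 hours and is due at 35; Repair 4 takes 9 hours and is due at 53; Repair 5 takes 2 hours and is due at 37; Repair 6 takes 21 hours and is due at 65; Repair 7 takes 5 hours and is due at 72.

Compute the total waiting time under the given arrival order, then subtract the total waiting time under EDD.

49

FIFO (arrival order): Repair 1 Repair 2 Repair 3 Repair 4 Repair 5 Repair 6 Repair 7.
Repair 1: waits 0, runs 0→10
Repair 2: waits 10, runs 10→28
Repair 3: waits 28, runs 28→36
Repair 4: waits 36, runs 36→45
Repair 5: waits 45, runs 45→47
Repair 6: waits 47, runs 47→68
Repair 7: waits 68, runs 68→73
Sum = 0+10+28+36+45+47+68 = 234.
EDD (increasing due date): Repair 3 Repair 5 Repair 1 Repair 4 Repair 6 Repair 2 Repair 7.
Repair 3: waits 0, runs 0→8
Repair 5: waits 8, runs 8→10
Repair 1: waits 10, runs 10→20
Repair 4: waits 20, runs 20→29
Repair 6: waits 29, runs 29→50
Repair 2: waits 50, runs 50→68
Repair 7: waits 68, runs 68→73
Sum = 0+8+10+20+29+50+68 = 185.
Difference = 234 − 185 = 49.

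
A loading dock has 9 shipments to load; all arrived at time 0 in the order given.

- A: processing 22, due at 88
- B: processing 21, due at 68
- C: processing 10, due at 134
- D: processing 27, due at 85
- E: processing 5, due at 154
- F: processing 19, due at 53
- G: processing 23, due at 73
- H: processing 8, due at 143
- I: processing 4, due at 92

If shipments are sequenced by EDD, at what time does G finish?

EDD (increasing due date): F B G D A I C H E.
F: 0→19
B: 19→40
G: 40→63

63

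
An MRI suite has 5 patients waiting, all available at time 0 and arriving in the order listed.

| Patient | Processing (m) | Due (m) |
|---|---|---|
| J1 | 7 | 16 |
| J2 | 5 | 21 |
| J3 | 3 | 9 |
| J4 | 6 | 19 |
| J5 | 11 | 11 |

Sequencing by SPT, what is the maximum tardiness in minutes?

21

SPT (increasing processing time): J3 J2 J4 J1 J5.
J3: 0→3, due 9, tardiness 0
J2: 3→8, due 21, tardiness 0
J4: 8→14, due 19, tardiness 0
J1: 14→21, due 16, tardiness 5
J5: 21→32, due 11, tardiness 21
Maximum = 21.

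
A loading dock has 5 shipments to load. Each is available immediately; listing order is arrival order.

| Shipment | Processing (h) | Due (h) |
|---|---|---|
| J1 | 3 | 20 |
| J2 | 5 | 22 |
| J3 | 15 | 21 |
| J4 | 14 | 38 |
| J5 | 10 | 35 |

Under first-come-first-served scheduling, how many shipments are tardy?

2

FIFO (arrival order): J1 J2 J3 J4 J5.
J1: 0→3, due 20, tardiness 0
J2: 3→8, due 22, tardiness 0
J3: 8→23, due 21, tardiness 2
J4: 23→37, due 38, tardiness 0
J5: 37→47, due 35, tardiness 12
Late shipments: 2.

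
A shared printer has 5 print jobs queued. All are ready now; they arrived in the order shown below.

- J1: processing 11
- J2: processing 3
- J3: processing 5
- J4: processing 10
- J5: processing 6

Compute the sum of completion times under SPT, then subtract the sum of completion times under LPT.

-42

SPT (increasing processing time): J2 J3 J5 J4 J1.
J2: 0→3
J3: 3→8
J5: 8→14
J4: 14→24
J1: 24→35
Sum = 3+8+14+24+35 = 84.
LPT (decreasing processing time): J1 J4 J5 J3 J2.
J1: 0→11
J4: 11→21
J5: 21→27
J3: 27→32
J2: 32→35
Sum = 11+21+27+32+35 = 126.
Difference = 84 − 126 = -42.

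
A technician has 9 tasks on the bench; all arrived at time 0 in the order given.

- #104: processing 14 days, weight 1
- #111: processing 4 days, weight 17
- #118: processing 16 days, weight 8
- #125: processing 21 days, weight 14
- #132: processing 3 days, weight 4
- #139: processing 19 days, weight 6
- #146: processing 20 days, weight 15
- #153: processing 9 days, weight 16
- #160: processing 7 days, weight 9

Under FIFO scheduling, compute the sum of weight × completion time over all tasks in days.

6224

FIFO (arrival order): #104 #111 #118 #125 #132 #139 #146 #153 #160.
#104: finishes 14, weight 1, w·C = 14
#111: finishes 18, weight 17, w·C = 306
#118: finishes 34, weight 8, w·C = 272
#125: finishes 55, weight 14, w·C = 770
#132: finishes 58, weight 4, w·C = 232
#139: finishes 77, weight 6, w·C = 462
#146: finishes 97, weight 15, w·C = 1455
#153: finishes 106, weight 16, w·C = 1696
#160: finishes 113, weight 9, w·C = 1017
Sum = 14+306+272+770+232+462+1455+1696+1017 = 6224.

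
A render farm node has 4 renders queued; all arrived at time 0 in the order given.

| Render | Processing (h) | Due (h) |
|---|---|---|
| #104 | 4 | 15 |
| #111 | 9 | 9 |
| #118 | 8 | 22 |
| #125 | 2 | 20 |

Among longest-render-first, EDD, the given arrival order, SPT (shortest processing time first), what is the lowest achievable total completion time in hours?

LPT (decreasing processing time): #111 #118 #104 #125.
#111: 0→9
#118: 9→17
#104: 17→21
#125: 21→23
Sum = 9+17+21+23 = 70.
EDD (increasing due date): #111 #104 #125 #118.
#111: 0→9
#104: 9→13
#125: 13→15
#118: 15→23
Sum = 9+13+15+23 = 60.
FIFO (arrival order): #104 #111 #118 #125.
#104: 0→4
#111: 4→13
#118: 13→21
#125: 21→23
Sum = 4+13+21+23 = 61.
SPT (increasing processing time): #125 #104 #118 #111.
#125: 0→2
#104: 2→6
#118: 6→14
#111: 14→23
Sum = 2+6+14+23 = 45.
LPT 70, EDD 60, FIFO 61, SPT 45 → minimum 45.

45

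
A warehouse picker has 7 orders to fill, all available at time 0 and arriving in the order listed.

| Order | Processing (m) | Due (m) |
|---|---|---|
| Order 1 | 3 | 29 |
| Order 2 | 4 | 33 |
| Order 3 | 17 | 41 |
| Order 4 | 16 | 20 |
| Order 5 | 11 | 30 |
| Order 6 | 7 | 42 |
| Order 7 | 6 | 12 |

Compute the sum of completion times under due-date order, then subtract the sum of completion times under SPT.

EDD (increasing due date): Order 7 Order 4 Order 1 Order 5 Order 2 Order 3 Order 6.
Order 7: 0→6
Order 4: 6→22
Order 1: 22→25
Order 5: 25→36
Order 2: 36→40
Order 3: 40→57
Order 6: 57→64
Sum = 6+22+25+36+40+57+64 = 250.
SPT (increasing processing time): Order 1 Order 2 Order 7 Order 6 Order 5 Order 4 Order 3.
Order 1: 0→3
Order 2: 3→7
Order 7: 7→13
Order 6: 13→20
Order 5: 20→31
Order 4: 31→47
Order 3: 47→64
Sum = 3+7+13+20+31+47+64 = 185.
Difference = 250 − 185 = 65.

65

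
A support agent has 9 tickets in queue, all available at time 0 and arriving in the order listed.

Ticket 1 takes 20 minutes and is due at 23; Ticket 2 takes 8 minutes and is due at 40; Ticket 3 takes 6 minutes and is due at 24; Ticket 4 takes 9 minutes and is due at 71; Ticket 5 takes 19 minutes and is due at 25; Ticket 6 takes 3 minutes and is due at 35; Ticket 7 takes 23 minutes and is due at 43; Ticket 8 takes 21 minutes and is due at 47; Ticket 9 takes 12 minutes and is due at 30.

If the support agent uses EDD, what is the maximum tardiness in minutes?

EDD (increasing due date): Ticket 1 Ticket 3 Ticket 5 Ticket 9 Ticket 6 Ticket 2 Ticket 7 Ticket 8 Ticket 4.
Ticket 1: 0→20, due 23, tardiness 0
Ticket 3: 20→26, due 24, tardiness 2
Ticket 5: 26→45, due 25, tardiness 20
Ticket 9: 45→57, due 30, tardiness 27
Ticket 6: 57→60, due 35, tardiness 25
Ticket 2: 60→68, due 40, tardiness 28
Ticket 7: 68→91, due 43, tardiness 48
Ticket 8: 91→112, due 47, tardiness 65
Ticket 4: 112→121, due 71, tardiness 50
Maximum = 65.

65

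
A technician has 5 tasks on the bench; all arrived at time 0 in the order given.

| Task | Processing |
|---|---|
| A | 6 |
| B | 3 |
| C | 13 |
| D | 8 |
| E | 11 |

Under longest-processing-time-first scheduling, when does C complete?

LPT (decreasing processing time): C E D A B.
C: 0→13

13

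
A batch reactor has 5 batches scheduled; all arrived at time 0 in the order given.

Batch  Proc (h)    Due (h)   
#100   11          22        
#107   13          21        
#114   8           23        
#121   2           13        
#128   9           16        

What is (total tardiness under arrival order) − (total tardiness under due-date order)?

24

FIFO (arrival order): #100 #107 #114 #121 #128.
#100: 0→11, due 22, tardiness 0
#107: 11→24, due 21, tardiness 3
#114: 24→32, due 23, tardiness 9
#121: 32→34, due 13, tardiness 21
#128: 34→43, due 16, tardiness 27
Sum = 0+3+9+21+27 = 60.
EDD (increasing due date): #121 #128 #107 #100 #114.
#121: 0→2, due 13, tardiness 0
#128: 2→11, due 16, tardiness 0
#107: 11→24, due 21, tardiness 3
#100: 24→35, due 22, tardiness 13
#114: 35→43, due 23, tardiness 20
Sum = 0+0+3+13+20 = 36.
Difference = 60 − 36 = 24.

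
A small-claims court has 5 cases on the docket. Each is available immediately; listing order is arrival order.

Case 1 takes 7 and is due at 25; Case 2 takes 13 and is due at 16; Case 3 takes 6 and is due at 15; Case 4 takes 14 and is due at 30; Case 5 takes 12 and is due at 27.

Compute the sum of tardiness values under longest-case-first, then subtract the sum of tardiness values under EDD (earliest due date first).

LPT (decreasing processing time): Case 4 Case 2 Case 5 Case 1 Case 3.
Case 4: 0→14, due 30, tardiness 0
Case 2: 14→27, due 16, tardiness 11
Case 5: 27→39, due 27, tardiness 12
Case 1: 39→46, due 25, tardiness 21
Case 3: 46→52, due 15, tardiness 37
Sum = 0+11+12+21+37 = 81.
EDD (increasing due date): Case 3 Case 2 Case 1 Case 5 Case 4.
Case 3: 0→6, due 15, tardiness 0
Case 2: 6→19, due 16, tardiness 3
Case 1: 19→26, due 25, tardiness 1
Case 5: 26→38, due 27, tardiness 11
Case 4: 38→52, due 30, tardiness 22
Sum = 0+3+1+11+22 = 37.
Difference = 81 − 37 = 44.

44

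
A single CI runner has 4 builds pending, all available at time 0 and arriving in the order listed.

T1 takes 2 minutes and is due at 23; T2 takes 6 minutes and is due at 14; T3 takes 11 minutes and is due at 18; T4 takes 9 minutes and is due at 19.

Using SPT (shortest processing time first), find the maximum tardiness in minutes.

SPT (increasing processing time): T1 T2 T4 T3.
T1: 0→2, due 23, tardiness 0
T2: 2→8, due 14, tardiness 0
T4: 8→17, due 19, tardiness 0
T3: 17→28, due 18, tardiness 10
Maximum = 10.

10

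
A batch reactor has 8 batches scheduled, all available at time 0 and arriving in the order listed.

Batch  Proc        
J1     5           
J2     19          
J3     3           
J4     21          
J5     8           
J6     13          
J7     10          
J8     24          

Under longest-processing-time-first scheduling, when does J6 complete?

LPT (decreasing processing time): J8 J4 J2 J6 J7 J5 J1 J3.
J8: 0→24
J4: 24→45
J2: 45→64
J6: 64→77

77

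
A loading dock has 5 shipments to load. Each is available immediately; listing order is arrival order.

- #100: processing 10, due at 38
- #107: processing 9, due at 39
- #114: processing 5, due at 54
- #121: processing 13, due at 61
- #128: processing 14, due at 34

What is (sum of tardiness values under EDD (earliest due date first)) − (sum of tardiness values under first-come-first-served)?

-17

EDD (increasing due date): #128 #100 #107 #114 #121.
#128: 0→14, due 34, tardiness 0
#100: 14→24, due 38, tardiness 0
#107: 24→33, due 39, tardiness 0
#114: 33→38, due 54, tardiness 0
#121: 38→51, due 61, tardiness 0
Sum = 0+0+0+0+0 = 0.
FIFO (arrival order): #100 #107 #114 #121 #128.
#100: 0→10, due 38, tardiness 0
#107: 10→19, due 39, tardiness 0
#114: 19→24, due 54, tardiness 0
#121: 24→37, due 61, tardiness 0
#128: 37→51, due 34, tardiness 17
Sum = 0+0+0+0+17 = 17.
Difference = 0 − 17 = -17.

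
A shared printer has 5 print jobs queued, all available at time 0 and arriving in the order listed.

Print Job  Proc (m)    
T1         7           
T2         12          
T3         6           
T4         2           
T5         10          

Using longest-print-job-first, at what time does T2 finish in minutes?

LPT (decreasing processing time): T2 T5 T1 T3 T4.
T2: 0→12

12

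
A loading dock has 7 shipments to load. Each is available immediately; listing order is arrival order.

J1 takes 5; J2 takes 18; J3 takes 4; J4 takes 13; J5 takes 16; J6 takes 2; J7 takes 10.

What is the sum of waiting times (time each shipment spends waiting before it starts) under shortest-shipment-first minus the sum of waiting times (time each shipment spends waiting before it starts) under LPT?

SPT (increasing processing time): J6 J3 J1 J7 J4 J5 J2.
J6: waits 0, runs 0→2
J3: waits 2, runs 2→6
J1: waits 6, runs 6→11
J7: waits 11, runs 11→21
J4: waits 21, runs 21→34
J5: waits 34, runs 34→50
J2: waits 50, runs 50→68
Sum = 0+2+6+11+21+34+50 = 124.
LPT (decreasing processing time): J2 J5 J4 J7 J1 J3 J6.
J2: waits 0, runs 0→18
J5: waits 18, runs 18→34
J4: waits 34, runs 34→47
J7: waits 47, runs 47→57
J1: waits 57, runs 57→62
J3: waits 62, runs 62→66
J6: waits 66, runs 66→68
Sum = 0+18+34+47+57+62+66 = 284.
Difference = 124 − 284 = -160.

-160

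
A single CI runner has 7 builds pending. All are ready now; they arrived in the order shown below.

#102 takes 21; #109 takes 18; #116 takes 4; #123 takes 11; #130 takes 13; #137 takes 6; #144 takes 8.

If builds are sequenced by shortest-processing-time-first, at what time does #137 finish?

10

SPT (increasing processing time): #116 #137 #144 #123 #130 #109 #102.
#116: 0→4
#137: 4→10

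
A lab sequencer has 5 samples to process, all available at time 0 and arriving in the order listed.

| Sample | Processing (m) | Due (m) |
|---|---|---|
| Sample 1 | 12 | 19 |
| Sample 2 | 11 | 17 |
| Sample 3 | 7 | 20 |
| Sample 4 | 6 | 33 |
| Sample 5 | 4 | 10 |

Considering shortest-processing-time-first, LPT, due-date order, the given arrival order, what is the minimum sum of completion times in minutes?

SPT (increasing processing time): Sample 5 Sample 4 Sample 3 Sample 2 Sample 1.
Sample 5: 0→4
Sample 4: 4→10
Sample 3: 10→17
Sample 2: 17→28
Sample 1: 28→40
Sum = 4+10+17+28+40 = 99.
LPT (decreasing processing time): Sample 1 Sample 2 Sample 3 Sample 4 Sample 5.
Sample 1: 0→12
Sample 2: 12→23
Sample 3: 23→30
Sample 4: 30→36
Sample 5: 36→40
Sum = 12+23+30+36+40 = 141.
EDD (increasing due date): Sample 5 Sample 2 Sample 1 Sample 3 Sample 4.
Sample 5: 0→4
Sample 2: 4→15
Sample 1: 15→27
Sample 3: 27→34
Sample 4: 34→40
Sum = 4+15+27+34+40 = 120.
FIFO (arrival order): Sample 1 Sample 2 Sample 3 Sample 4 Sample 5.
Sample 1: 0→12
Sample 2: 12→23
Sample 3: 23→30
Sample 4: 30→36
Sample 5: 36→40
Sum = 12+23+30+36+40 = 141.
SPT 99, LPT 141, EDD 120, FIFO 141 → minimum 99.

99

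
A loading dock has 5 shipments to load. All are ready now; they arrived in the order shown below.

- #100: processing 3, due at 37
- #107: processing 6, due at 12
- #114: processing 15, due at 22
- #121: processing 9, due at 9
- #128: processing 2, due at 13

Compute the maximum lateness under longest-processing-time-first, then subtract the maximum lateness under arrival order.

LPT (decreasing processing time): #114 #121 #107 #100 #128.
#114: 0→15, due 22, lateness -7
#121: 15→24, due 9, lateness 15
#107: 24→30, due 12, lateness 18
#100: 30→33, due 37, lateness -4
#128: 33→35, due 13, lateness 22
Maximum = 22.
FIFO (arrival order): #100 #107 #114 #121 #128.
#100: 0→3, due 37, lateness -34
#107: 3→9, due 12, lateness -3
#114: 9→24, due 22, lateness 2
#121: 24→33, due 9, lateness 24
#128: 33→35, due 13, lateness 22
Maximum = 24.
Difference = 22 − 24 = -2.

-2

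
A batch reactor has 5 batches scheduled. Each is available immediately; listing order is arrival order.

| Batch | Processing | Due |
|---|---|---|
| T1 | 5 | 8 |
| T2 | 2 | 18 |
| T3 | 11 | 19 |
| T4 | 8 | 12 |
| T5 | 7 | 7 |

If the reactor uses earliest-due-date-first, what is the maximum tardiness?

EDD (increasing due date): T5 T1 T4 T2 T3.
T5: 0→7, due 7, tardiness 0
T1: 7→12, due 8, tardiness 4
T4: 12→20, due 12, tardiness 8
T2: 20→22, due 18, tardiness 4
T3: 22→33, due 19, tardiness 14
Maximum = 14.

14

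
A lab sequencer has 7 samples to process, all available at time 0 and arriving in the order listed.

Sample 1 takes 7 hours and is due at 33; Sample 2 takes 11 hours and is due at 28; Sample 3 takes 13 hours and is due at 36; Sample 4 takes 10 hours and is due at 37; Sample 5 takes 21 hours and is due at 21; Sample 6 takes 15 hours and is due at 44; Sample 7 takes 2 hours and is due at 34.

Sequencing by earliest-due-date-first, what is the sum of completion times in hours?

EDD (increasing due date): Sample 5 Sample 2 Sample 1 Sample 7 Sample 3 Sample 4 Sample 6.
Sample 5: 0→21
Sample 2: 21→32
Sample 1: 32→39
Sample 7: 39→41
Sample 3: 41→54
Sample 4: 54→64
Sample 6: 64→79
Sum = 21+32+39+41+54+64+79 = 330.

330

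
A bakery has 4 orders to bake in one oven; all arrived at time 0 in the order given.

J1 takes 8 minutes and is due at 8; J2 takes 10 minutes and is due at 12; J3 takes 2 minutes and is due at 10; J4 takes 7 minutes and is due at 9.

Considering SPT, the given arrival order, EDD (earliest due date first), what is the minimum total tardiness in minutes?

24

SPT (increasing processing time): J3 J4 J1 J2.
J3: 0→2, due 10, tardiness 0
J4: 2→9, due 9, tardiness 0
J1: 9→17, due 8, tardiness 9
J2: 17→27, due 12, tardiness 15
Sum = 0+0+9+15 = 24.
FIFO (arrival order): J1 J2 J3 J4.
J1: 0→8, due 8, tardiness 0
J2: 8→18, due 12, tardiness 6
J3: 18→20, due 10, tardiness 10
J4: 20→27, due 9, tardiness 18
Sum = 0+6+10+18 = 34.
EDD (increasing due date): J1 J4 J3 J2.
J1: 0→8, due 8, tardiness 0
J4: 8→15, due 9, tardiness 6
J3: 15→17, due 10, tardiness 7
J2: 17→27, due 12, tardiness 15
Sum = 0+6+7+15 = 28.
SPT 24, FIFO 34, EDD 28 → minimum 24.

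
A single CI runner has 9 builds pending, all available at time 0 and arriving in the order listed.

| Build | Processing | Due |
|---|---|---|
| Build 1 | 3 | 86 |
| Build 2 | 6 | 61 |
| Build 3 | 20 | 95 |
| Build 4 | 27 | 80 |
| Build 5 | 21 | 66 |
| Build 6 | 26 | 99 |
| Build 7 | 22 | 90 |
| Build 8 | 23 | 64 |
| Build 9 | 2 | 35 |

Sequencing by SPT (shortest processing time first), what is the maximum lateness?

SPT (increasing processing time): Build 9 Build 1 Build 2 Build 3 Build 5 Build 7 Build 8 Build 6 Build 4.
Build 9: 0→2, due 35, lateness -33
Build 1: 2→5, due 86, lateness -81
Build 2: 5→11, due 61, lateness -50
Build 3: 11→31, due 95, lateness -64
Build 5: 31→52, due 66, lateness -14
Build 7: 52→74, due 90, lateness -16
Build 8: 74→97, due 64, lateness 33
Build 6: 97→123, due 99, lateness 24
Build 4: 123→150, due 80, lateness 70
Maximum = 70.

70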